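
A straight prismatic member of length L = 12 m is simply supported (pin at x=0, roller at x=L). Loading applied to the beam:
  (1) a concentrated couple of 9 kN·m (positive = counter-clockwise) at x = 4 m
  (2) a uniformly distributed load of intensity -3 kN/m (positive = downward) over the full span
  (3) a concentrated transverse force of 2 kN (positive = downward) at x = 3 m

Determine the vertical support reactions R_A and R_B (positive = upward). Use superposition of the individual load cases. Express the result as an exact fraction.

R_A = -63/4 kN, R_B = -73/4 kN

Load 1 — applied couple M₀=9 kN·m at a=4 m (b=L-a=8):
  R_A = M₀/L = 9/12 = 3/4 kN
  R_B = -M₀/L = -9/12 = -3/4 kN
Load 2 — uniform load w=-3 kN/m over full span:
  R_A = wL/2 = (-3)·12/2 = -18 kN
  R_B = wL/2 = (-3)·12/2 = -18 kN
Load 3 — point force P=2 kN at a=3 m (b=L-a=9):
  R_A = Pb/L = 2·9/12 = 3/2 kN
  R_B = Pa/L = 2·3/12 = 1/2 kN
Superposition: R_A = -63/4 kN, R_B = -73/4 kN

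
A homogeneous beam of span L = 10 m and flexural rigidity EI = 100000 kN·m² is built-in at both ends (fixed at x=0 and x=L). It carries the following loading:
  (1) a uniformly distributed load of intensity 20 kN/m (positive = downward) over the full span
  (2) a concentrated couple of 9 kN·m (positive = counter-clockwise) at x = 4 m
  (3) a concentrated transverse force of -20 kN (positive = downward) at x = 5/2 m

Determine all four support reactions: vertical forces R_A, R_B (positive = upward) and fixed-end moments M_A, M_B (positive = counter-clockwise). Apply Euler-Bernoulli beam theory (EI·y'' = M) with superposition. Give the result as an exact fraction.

Load 1 — uniform load w=20 kN/m over full span:
  R_A = wL/2 = 20·10/2 = 100 kN
  M_A = wL²/12 = 20·10²/12 = 500/3 kN·m
  R_B = wL/2 = 20·10/2 = 100 kN
  M_B = -wL²/12 = -20·10²/12 = -500/3 kN·m
Load 2 — applied couple M₀=9 kN·m at a=4 m (b=L-a=6):
  R_A = 6M₀ab/L³ = 6·9·4·6/10³ = 162/125 kN
  M_A = M₀b(2a-b)/L² = 9·6·(2·4-6)/10² = 27/25 kN·m
  R_B = -6M₀ab/L³ = -6·9·4·6/10³ = -162/125 kN
  M_B = M₀a(2b-a)/L² = 9·4·(2·6-4)/10² = 72/25 kN·m
Load 3 — point force P=-20 kN at a=5/2 m (b=L-a=15/2):
  R_A = Pb²(3a+b)/L³ = (-20)·(15/2)²·(3·(5/2)+(15/2))/10³ = -135/8 kN
  M_A = Pab²/L² = (-20)·(5/2)·(15/2)²/10² = -225/8 kN·m
  R_B = Pa²(a+3b)/L³ = (-20)·(5/2)²·((5/2)+3·(15/2))/10³ = -25/8 kN
  M_B = -Pa²b/L² = -(-20)·(5/2)²·(15/2)/10² = 75/8 kN·m
Superposition: R_A = 84421/1000 kN, M_A = 83773/600 kN·m, R_B = 95579/1000 kN, M_B = -92647/600 kN·m

R_A = 84421/1000 kN, M_A = 83773/600 kN·m, R_B = 95579/1000 kN, M_B = -92647/600 kN·m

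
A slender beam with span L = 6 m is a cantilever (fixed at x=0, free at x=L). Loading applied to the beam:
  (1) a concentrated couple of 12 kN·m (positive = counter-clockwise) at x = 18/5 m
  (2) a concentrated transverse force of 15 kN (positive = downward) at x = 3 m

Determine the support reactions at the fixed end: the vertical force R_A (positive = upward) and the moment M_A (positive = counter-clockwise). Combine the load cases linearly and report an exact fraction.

R_A = 15 kN, M_A = 33 kN·m

Load 1 — applied couple M₀=12 kN·m at a=18/5 m (b=L-a=12/5):
  R_A = 0 kN
  M_A = -M₀ = -12 kN·m
Load 2 — point force P=15 kN at a=3 m (b=L-a=3):
  R_A = P = 15 kN
  M_A = Pa = 15·3 = 45 kN·m
Superposition: R_A = 15 kN, M_A = 33 kN·m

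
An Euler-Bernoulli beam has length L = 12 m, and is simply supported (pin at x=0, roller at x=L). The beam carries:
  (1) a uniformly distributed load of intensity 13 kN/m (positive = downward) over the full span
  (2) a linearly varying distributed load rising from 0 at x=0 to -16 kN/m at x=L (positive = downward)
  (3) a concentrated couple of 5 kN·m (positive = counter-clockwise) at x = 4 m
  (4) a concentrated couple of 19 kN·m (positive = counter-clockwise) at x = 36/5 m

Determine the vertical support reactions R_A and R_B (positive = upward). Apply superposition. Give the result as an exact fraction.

Load 1 — uniform load w=13 kN/m over full span:
  R_A = wL/2 = 13·12/2 = 78 kN
  R_B = wL/2 = 13·12/2 = 78 kN
Load 2 — triangular load w₀=-16 kN/m (0→w₀ over full span):
  R_A = w₀L/6 = (-16)·12/6 = -32 kN
  R_B = w₀L/3 = (-16)·12/3 = -64 kN
Load 3 — applied couple M₀=5 kN·m at a=4 m (b=L-a=8):
  R_A = M₀/L = 5/12 kN
  R_B = -M₀/L = -5/12 kN
Load 4 — applied couple M₀=19 kN·m at a=36/5 m (b=L-a=24/5):
  R_A = M₀/L = 19/12 kN
  R_B = -M₀/L = -19/12 kN
Superposition: R_A = 48 kN, R_B = 12 kN

R_A = 48 kN, R_B = 12 kN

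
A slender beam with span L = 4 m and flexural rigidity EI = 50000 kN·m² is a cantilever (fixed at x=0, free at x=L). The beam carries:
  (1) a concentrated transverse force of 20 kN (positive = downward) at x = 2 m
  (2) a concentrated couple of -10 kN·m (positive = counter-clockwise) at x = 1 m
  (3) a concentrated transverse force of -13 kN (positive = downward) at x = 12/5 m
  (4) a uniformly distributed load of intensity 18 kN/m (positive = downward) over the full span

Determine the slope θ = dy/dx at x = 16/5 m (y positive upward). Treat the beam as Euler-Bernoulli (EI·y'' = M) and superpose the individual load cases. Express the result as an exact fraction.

Load 1 — point force P=20 kN at a=2 m (b=L-a=2):
  θ_1 = -Pa²/(2EI)  [x>a] = -20·2²/(2·50000) = -1/1250 rad
Load 2 — applied couple M₀=-10 kN·m at a=1 m (b=L-a=3):
  θ_2 = M₀a/EI  [x>a] = (-10)·1/50000 = -1/5000 rad
Load 3 — point force P=-13 kN at a=12/5 m (b=L-a=8/5):
  θ_3 = -Pa²/(2EI)  [x>a] = -(-13)·(12/5)²/(2·50000) = 117/156250 rad
Load 4 — uniform load w=18 kN/m over full span:
  θ_4 = -wx(x²-3Lx+3L²)/(6EI) = -18·(16/5)·((16/5)²-3·4·(16/5)+3·4²)/(6·50000) = -1488/390625 rad
Superposition: θ = Σ θ_i = -12689/3125000 rad ≈ -0.004060 rad

θ(16/5) = -12689/3125000 rad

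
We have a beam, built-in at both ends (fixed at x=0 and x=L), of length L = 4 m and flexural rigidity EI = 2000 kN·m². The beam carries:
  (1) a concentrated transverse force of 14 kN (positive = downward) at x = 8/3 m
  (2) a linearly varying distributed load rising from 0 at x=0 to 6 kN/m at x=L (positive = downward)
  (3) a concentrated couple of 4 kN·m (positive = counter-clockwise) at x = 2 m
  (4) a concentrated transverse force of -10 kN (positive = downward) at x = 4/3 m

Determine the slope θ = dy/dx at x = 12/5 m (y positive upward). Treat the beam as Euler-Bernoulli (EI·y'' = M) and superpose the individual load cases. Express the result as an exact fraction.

Load 1 — point force P=14 kN at a=8/3 m (b=L-a=4/3):
  θ_1 = -Pb²x(2aL-(3a+b)x)/(2L³EI)  [x≤a] = -14·(4/3)²·(12/5)·(2·(8/3)·4-(3·(8/3)+(4/3))·(12/5))/(2·4³·2000) = 7/28125 rad
Load 2 — triangular load w₀=6 kN/m (0→w₀ over full span):
  θ_2 = -w₀(2x(L-x)(L-2x)(x+2L)+x²(L-x)²)/(120LEI) = -6·(2·(12/5)·(4-(12/5))·(4-2·(12/5))·((12/5)+2·4)+(12/5)²·(4-(12/5))²)/(120·4·2000) = 24/78125 rad
Load 3 — applied couple M₀=4 kN·m at a=2 m (b=L-a=2):
  θ_3 = (R_Ax²/2 - M_Ax - M₀(x-a))/EI  [x>a] with R_A=3/2, M_A=1 = ((3/2)·(12/5)²/2 - 1·(12/5) - 4·((12/5)-2))/2000 = 1/6250 rad
Load 4 — point force P=-10 kN at a=4/3 m (b=L-a=8/3):
  θ_4 = Pa²(L-x)(2bL-(3b+a)(L-x))/(2L³EI)  [x>a] = (-10)·(4/3)²·(4-(12/5))·(2·(8/3)·4-(3·(8/3)+(4/3))·(4-(12/5)))/(2·4³·2000) = -4/5625 rad
Superposition: θ = Σ θ_i = 7/1406250 rad ≈ 0.000005 rad

θ(12/5) = 7/1406250 rad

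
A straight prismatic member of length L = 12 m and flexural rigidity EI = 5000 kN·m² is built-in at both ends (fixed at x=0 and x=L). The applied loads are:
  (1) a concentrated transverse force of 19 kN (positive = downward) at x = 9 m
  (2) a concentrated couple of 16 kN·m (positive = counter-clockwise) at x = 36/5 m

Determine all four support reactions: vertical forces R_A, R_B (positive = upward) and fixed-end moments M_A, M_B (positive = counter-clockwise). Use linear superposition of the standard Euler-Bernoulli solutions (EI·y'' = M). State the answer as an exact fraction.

Load 1 — point force P=19 kN at a=9 m (b=L-a=3):
  R_A = Pb²(3a+b)/L³ = 19·3²·(3·9+3)/12³ = 95/32 kN
  M_A = Pab²/L² = 19·9·3²/12² = 171/16 kN·m
  R_B = Pa²(a+3b)/L³ = 19·9²·(9+3·3)/12³ = 513/32 kN
  M_B = -Pa²b/L² = -19·9²·3/12² = -513/16 kN·m
Load 2 — applied couple M₀=16 kN·m at a=36/5 m (b=L-a=24/5):
  R_A = 6M₀ab/L³ = 6·16·(36/5)·(24/5)/12³ = 48/25 kN
  M_A = M₀b(2a-b)/L² = 16·(24/5)·(2·(36/5)-(24/5))/12² = 128/25 kN·m
  R_B = -6M₀ab/L³ = -6·16·(36/5)·(24/5)/12³ = -48/25 kN
  M_B = M₀a(2b-a)/L² = 16·(36/5)·(2·(24/5)-(36/5))/12² = 48/25 kN·m
Superposition: R_A = 3911/800 kN, M_A = 6323/400 kN·m, R_B = 11289/800 kN, M_B = -12057/400 kN·m

R_A = 3911/800 kN, M_A = 6323/400 kN·m, R_B = 11289/800 kN, M_B = -12057/400 kN·m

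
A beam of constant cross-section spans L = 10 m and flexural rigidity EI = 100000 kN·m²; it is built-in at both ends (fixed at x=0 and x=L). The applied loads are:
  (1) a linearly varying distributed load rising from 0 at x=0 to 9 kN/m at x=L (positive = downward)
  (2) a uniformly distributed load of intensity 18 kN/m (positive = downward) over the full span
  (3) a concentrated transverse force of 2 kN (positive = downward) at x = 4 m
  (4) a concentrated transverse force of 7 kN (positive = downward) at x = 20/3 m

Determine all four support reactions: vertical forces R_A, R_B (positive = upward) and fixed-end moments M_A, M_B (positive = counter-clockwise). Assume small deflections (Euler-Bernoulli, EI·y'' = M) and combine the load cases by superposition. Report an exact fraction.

Load 1 — triangular load w₀=9 kN/m (0→w₀ over full span):
  R_A = 3w₀L/20 = 3·9·10/20 = 27/2 kN
  M_A = w₀L²/30 = 9·10²/30 = 30 kN·m
  R_B = 7w₀L/20 = 7·9·10/20 = 63/2 kN
  M_B = -w₀L²/20 = -9·10²/20 = -45 kN·m
Load 2 — uniform load w=18 kN/m over full span:
  R_A = wL/2 = 18·10/2 = 90 kN
  M_A = wL²/12 = 18·10²/12 = 150 kN·m
  R_B = wL/2 = 18·10/2 = 90 kN
  M_B = -wL²/12 = -18·10²/12 = -150 kN·m
Load 3 — point force P=2 kN at a=4 m (b=L-a=6):
  R_A = Pb²(3a+b)/L³ = 2·6²·(3·4+6)/10³ = 162/125 kN
  M_A = Pab²/L² = 2·4·6²/10² = 72/25 kN·m
  R_B = Pa²(a+3b)/L³ = 2·4²·(4+3·6)/10³ = 88/125 kN
  M_B = -Pa²b/L² = -2·4²·6/10² = -48/25 kN·m
Load 4 — point force P=7 kN at a=20/3 m (b=L-a=10/3):
  R_A = Pb²(3a+b)/L³ = 7·(10/3)²·(3·(20/3)+(10/3))/10³ = 49/27 kN
  M_A = Pab²/L² = 7·(20/3)·(10/3)²/10² = 140/27 kN·m
  R_B = Pa²(a+3b)/L³ = 7·(20/3)²·((20/3)+3·(10/3))/10³ = 140/27 kN
  M_B = -Pa²b/L² = -7·(20/3)²·(10/3)/10² = -280/27 kN·m
Superposition: R_A = 719623/6750 kN, M_A = 126944/675 kN·m, R_B = 859877/6750 kN, M_B = -139921/675 kN·m

R_A = 719623/6750 kN, M_A = 126944/675 kN·m, R_B = 859877/6750 kN, M_B = -139921/675 kN·m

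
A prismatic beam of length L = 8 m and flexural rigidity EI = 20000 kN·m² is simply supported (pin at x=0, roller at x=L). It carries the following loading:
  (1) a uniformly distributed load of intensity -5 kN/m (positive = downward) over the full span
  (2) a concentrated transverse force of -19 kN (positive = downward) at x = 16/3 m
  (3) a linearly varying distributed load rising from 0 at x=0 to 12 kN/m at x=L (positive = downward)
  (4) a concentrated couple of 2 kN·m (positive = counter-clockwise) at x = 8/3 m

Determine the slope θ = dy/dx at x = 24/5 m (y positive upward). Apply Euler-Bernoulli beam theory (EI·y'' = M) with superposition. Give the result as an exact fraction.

θ(24/5) = -42101/63281250 rad

Load 1 — uniform load w=-5 kN/m over full span:
  θ_1 = -w(L³-6Lx²+4x³)/(24EI) = -(-5)·(8³-6·8·(24/5)²+4·(24/5)³)/(24·20000) = -74/46875 rad
Load 2 — point force P=-19 kN at a=16/3 m (b=L-a=8/3):
  θ_2 = -Pb(L²-b²-3x²)/(6LEI)  [x≤a] = -(-19)·(8/3)·(8²-(8/3)²-3·(24/5)²)/(6·8·20000) = -817/1265625 rad
Load 3 — triangular load w₀=12 kN/m (0→w₀ over full span):
  θ_3 = -w₀(7L⁴-30L²x²+15x⁴)/(360LEI) = -12·(7·8⁴-30·8²·(24/5)²+15·(24/5)⁴)/(360·8·20000) = 1856/1171875 rad
Load 4 — applied couple M₀=2 kN·m at a=8/3 m (b=L-a=16/3):
  θ_4 = (M₀x²/(2L)-M₀(x-a)+C₁)/EI  [x>a] with C₁=M₀(3b²-L²)/(6L)=8/9 = (2·(24/5)²/(2·8)-2·((24/5)-(8/3))+(8/9))/20000 = -7/281250 rad
Superposition: θ = Σ θ_i = -42101/63281250 rad ≈ -0.000665 rad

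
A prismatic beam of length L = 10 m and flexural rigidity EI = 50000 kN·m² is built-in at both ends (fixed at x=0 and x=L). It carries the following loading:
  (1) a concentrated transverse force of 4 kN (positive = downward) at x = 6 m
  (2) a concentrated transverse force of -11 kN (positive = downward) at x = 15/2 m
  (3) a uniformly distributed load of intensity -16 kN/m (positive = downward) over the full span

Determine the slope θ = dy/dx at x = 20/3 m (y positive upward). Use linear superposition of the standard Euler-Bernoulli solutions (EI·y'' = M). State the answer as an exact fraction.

Load 1 — point force P=4 kN at a=6 m (b=L-a=4):
  θ_1 = Pa²(L-x)(2bL-(3b+a)(L-x))/(2L³EI)  [x>a] = 4·6²·(10-(20/3))·(2·4·10-(3·4+6)·(10-(20/3)))/(2·10³·50000) = 3/31250 rad
Load 2 — point force P=-11 kN at a=15/2 m (b=L-a=5/2):
  θ_2 = -Pb²x(2aL-(3a+b)x)/(2L³EI)  [x≤a] = -(-11)·(5/2)²·(20/3)·(2·(15/2)·10-(3·(15/2)+(5/2))·(20/3))/(2·10³·50000) = -11/144000 rad
Load 3 — uniform load w=-16 kN/m over full span:
  θ_3 = -wx(L-x)(L-2x)/(12EI) = -(-16)·(20/3)·(10-(20/3))·(10-2·(20/3))/(12·50000) = -4/2025 rad
Superposition: θ = Σ θ_i = -316823/162000000 rad ≈ -0.001956 rad

θ(20/3) = -316823/162000000 rad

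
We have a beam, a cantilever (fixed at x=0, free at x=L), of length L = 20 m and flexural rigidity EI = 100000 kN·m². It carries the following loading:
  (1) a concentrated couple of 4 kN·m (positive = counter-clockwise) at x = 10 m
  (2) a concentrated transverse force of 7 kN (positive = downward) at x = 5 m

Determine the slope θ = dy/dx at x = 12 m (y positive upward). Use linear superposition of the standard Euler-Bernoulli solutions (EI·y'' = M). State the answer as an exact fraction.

θ(12) = -19/40000 rad

Load 1 — applied couple M₀=4 kN·m at a=10 m (b=L-a=10):
  θ_1 = M₀a/EI  [x>a] = 4·10/100000 = 1/2500 rad
Load 2 — point force P=7 kN at a=5 m (b=L-a=15):
  θ_2 = -Pa²/(2EI)  [x>a] = -7·5²/(2·100000) = -7/8000 rad
Superposition: θ = Σ θ_i = -19/40000 rad ≈ -0.000475 rad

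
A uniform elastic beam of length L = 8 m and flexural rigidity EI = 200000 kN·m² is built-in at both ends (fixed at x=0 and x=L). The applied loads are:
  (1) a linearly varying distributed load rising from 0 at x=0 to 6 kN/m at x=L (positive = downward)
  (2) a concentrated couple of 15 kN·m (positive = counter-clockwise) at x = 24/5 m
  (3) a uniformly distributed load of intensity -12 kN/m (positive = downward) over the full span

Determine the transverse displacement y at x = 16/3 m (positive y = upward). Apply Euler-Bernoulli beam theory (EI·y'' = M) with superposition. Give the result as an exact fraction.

y(16/3) = 547/1518750 m

Load 1 — triangular load w₀=6 kN/m (0→w₀ over full span):
  y_1 = -w₀x²(L-x)²(x+2L)/(120LEI) = -6·(16/3)²·(8-(16/3))²·((16/3)+2·8)/(120·8·200000) = -512/3796875 m
Load 2 — applied couple M₀=15 kN·m at a=24/5 m (b=L-a=16/5):
  y_2 = (R_Ax³/6 - M_Ax²/2 - M₀(x-a)²/2)/EI  [x>a] with R_A=27/10, M_A=24/5 = ((27/10)·(16/3)³/6 - (24/5)·(16/3)²/2 - 15·((16/3)-(24/5))²/2)/200000 = -1/93750 m
Load 3 — uniform load w=-12 kN/m over full span:
  y_3 = -wx²(L-x)²/(24EI) = -(-12)·(16/3)²·(8-(16/3))²/(24·200000) = 128/253125 m
Superposition: y = Σ y_i = 547/1518750 m ≈ 0.000360 m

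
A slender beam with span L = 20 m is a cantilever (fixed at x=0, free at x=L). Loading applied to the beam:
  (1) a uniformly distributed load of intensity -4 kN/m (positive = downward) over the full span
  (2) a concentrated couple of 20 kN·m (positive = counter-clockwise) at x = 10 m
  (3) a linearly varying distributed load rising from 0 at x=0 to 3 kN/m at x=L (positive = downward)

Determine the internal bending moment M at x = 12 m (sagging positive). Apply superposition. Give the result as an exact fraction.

M(12) = 224/5 kN·m

Load 1 — uniform load w=-4 kN/m over full span:
  M_1 = -w(L-x)²/2 = -(-4)·(20-12)²/2 = 128 kN·m
Load 2 — applied couple M₀=20 kN·m at a=10 m (b=L-a=10):
  M_2 = 0  [x>a] = 0 kN·m
Load 3 — triangular load w₀=3 kN/m (0→w₀ over full span):
  M_3 = w₀Lx/2 - w₀L²/3 - w₀x³/(6L) = 3·20·12/2 - 3·20²/3 - 3·12³/(6·20) = -416/5 kN·m
Superposition: M = Σ M_i = 224/5 kN·m ≈ 44.800000 kN·m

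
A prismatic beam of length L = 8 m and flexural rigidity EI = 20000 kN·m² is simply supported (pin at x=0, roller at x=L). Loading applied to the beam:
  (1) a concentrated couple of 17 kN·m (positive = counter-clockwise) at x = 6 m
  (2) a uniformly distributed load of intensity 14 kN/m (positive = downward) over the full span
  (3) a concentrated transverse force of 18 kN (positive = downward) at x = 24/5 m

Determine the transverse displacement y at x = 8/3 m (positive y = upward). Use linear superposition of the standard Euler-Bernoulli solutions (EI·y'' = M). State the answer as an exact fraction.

Load 1 — applied couple M₀=17 kN·m at a=6 m (b=L-a=2):
  y_1 = (M₀x³/(6L)+C₁x)/EI  [x≤a] with C₁=M₀(3b²-L²)/(6L)=-221/12 = (17·(8/3)³/(6·8)+(-221/12)·(8/3))/20000 = -1717/810000 m
Load 2 — uniform load w=14 kN/m over full span:
  y_2 = -wx(L³-2Lx²+x³)/(24EI) = -14·(8/3)·(8³-2·8·(8/3)²+(8/3)³)/(24·20000) = -4928/151875 m
Load 3 — point force P=18 kN at a=24/5 m (b=L-a=16/5):
  y_3 = -Pbx(L²-b²-x²)/(6LEI)  [x≤a] = -18·(16/5)·(8/3)·(8²-(16/5)²-(8/3)²)/(6·8·20000) = -5248/703125 m
Superposition: y = Σ y_i = -12767011/303750000 m ≈ -0.042031 m

y(8/3) = -12767011/303750000 m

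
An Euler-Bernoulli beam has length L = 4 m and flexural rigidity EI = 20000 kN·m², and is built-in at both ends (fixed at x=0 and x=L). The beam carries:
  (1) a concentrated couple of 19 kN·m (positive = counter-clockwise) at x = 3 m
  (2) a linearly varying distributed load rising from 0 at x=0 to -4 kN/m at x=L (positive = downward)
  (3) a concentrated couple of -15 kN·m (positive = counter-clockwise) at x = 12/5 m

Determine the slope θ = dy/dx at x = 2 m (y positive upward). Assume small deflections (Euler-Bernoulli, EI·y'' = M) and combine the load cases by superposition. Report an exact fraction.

θ(2) = -541/4800000 rad

Load 1 — applied couple M₀=19 kN·m at a=3 m (b=L-a=1):
  θ_1 = (R_Ax²/2 - M_Ax)/EI  [x≤a] with R_A=171/32, M_A=95/16 = ((171/32)·2²/2 - (95/16)·2)/20000 = -19/320000 rad
Load 2 — triangular load w₀=-4 kN/m (0→w₀ over full span):
  θ_2 = -w₀(2x(L-x)(L-2x)(x+2L)+x²(L-x)²)/(120LEI) = -(-4)·(2·2·(4-2)·(4-2·2)·(2+2·4)+2²·(4-2)²)/(120·4·20000) = 1/150000 rad
Load 3 — applied couple M₀=-15 kN·m at a=12/5 m (b=L-a=8/5):
  θ_3 = (R_Ax²/2 - M_Ax)/EI  [x≤a] with R_A=-27/5, M_A=-24/5 = ((-27/5)·2²/2 - (-24/5)·2)/20000 = -3/50000 rad
Superposition: θ = Σ θ_i = -541/4800000 rad ≈ -0.000113 rad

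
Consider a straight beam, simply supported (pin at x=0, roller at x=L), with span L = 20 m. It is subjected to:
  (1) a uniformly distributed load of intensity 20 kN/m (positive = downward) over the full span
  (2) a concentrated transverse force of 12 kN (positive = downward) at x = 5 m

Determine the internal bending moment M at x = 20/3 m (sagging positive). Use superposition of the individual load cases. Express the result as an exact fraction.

M(20/3) = 8360/9 kN·m

Load 1 — uniform load w=20 kN/m over full span:
  M_1 = wx(L-x)/2 = 20·(20/3)·(20-(20/3))/2 = 8000/9 kN·m
Load 2 — point force P=12 kN at a=5 m (b=L-a=15):
  M_2 = Pa(L-x)/L  [x>a] = 12·5·(20-(20/3))/20 = 40 kN·m
Superposition: M = Σ M_i = 8360/9 kN·m ≈ 928.888889 kN·m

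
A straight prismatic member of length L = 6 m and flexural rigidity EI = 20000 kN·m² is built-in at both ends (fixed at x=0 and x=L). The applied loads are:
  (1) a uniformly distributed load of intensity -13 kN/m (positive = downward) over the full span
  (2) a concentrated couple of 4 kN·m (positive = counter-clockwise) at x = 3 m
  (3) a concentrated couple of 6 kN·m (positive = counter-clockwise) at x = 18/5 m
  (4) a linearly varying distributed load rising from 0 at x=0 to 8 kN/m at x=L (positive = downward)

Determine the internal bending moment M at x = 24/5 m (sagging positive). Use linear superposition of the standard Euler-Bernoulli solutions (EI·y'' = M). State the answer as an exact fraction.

M(24/5) = 92/125 kN·m

Load 1 — uniform load w=-13 kN/m over full span:
  M_1 = wLx/2 - wL²/12 - wx²/2 = (-13)·6·(24/5)/2 - (-13)·6²/12 - (-13)·(24/5)²/2 = 39/25 kN·m
Load 2 — applied couple M₀=4 kN·m at a=3 m (b=L-a=3):
  M_2 = R_Ax - M_A - M₀  [x>a] with R_A=1, M_A=1 = 1·(24/5) - 1 - 4 = -1/5 kN·m
Load 3 — applied couple M₀=6 kN·m at a=18/5 m (b=L-a=12/5):
  M_3 = R_Ax - M_A - M₀  [x>a] with R_A=36/25, M_A=48/25 = (36/25)·(24/5) - (48/25) - 6 = -126/125 kN·m
Load 4 — triangular load w₀=8 kN/m (0→w₀ over full span):
  M_4 = 3w₀Lx/20 - w₀L²/30 - w₀x³/(6L) = 3·8·6·(24/5)/20 - 8·6²/30 - 8·(24/5)³/(6·6) = 48/125 kN·m
Superposition: M = Σ M_i = 92/125 kN·m ≈ 0.736000 kN·m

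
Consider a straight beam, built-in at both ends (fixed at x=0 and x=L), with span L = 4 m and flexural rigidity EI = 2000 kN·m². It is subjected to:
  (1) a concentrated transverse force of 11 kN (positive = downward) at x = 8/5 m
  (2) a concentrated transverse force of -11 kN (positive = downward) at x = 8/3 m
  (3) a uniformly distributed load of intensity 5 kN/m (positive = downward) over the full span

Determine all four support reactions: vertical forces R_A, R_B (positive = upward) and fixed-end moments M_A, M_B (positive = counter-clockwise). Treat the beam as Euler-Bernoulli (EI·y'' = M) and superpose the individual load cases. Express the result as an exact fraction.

Load 1 — point force P=11 kN at a=8/5 m (b=L-a=12/5):
  R_A = Pb²(3a+b)/L³ = 11·(12/5)²·(3·(8/5)+(12/5))/4³ = 891/125 kN
  M_A = Pab²/L² = 11·(8/5)·(12/5)²/4² = 792/125 kN·m
  R_B = Pa²(a+3b)/L³ = 11·(8/5)²·((8/5)+3·(12/5))/4³ = 484/125 kN
  M_B = -Pa²b/L² = -11·(8/5)²·(12/5)/4² = -528/125 kN·m
Load 2 — point force P=-11 kN at a=8/3 m (b=L-a=4/3):
  R_A = Pb²(3a+b)/L³ = (-11)·(4/3)²·(3·(8/3)+(4/3))/4³ = -77/27 kN
  M_A = Pab²/L² = (-11)·(8/3)·(4/3)²/4² = -88/27 kN·m
  R_B = Pa²(a+3b)/L³ = (-11)·(8/3)²·((8/3)+3·(4/3))/4³ = -220/27 kN
  M_B = -Pa²b/L² = -(-11)·(8/3)²·(4/3)/4² = 176/27 kN·m
Load 3 — uniform load w=5 kN/m over full span:
  R_A = wL/2 = 5·4/2 = 10 kN
  M_A = wL²/12 = 5·4²/12 = 20/3 kN·m
  R_B = wL/2 = 5·4/2 = 10 kN
  M_B = -wL²/12 = -5·4²/12 = -20/3 kN·m
Superposition: R_A = 48182/3375 kN, M_A = 32884/3375 kN·m, R_B = 19318/3375 kN, M_B = -14756/3375 kN·m

R_A = 48182/3375 kN, M_A = 32884/3375 kN·m, R_B = 19318/3375 kN, M_B = -14756/3375 kN·m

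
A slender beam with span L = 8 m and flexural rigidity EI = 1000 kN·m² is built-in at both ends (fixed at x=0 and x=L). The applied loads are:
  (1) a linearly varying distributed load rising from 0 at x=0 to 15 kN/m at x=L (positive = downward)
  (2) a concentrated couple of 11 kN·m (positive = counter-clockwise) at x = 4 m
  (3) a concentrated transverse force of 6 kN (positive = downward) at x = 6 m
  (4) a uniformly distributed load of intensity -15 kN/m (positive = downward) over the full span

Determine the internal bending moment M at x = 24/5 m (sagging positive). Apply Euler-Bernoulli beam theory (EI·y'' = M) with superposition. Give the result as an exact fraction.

Load 1 — triangular load w₀=15 kN/m (0→w₀ over full span):
  M_1 = 3w₀Lx/20 - w₀L²/30 - w₀x³/(6L) = 3·15·8·(24/5)/20 - 15·8²/30 - 15·(24/5)³/(6·8) = 496/25 kN·m
Load 2 — applied couple M₀=11 kN·m at a=4 m (b=L-a=4):
  M_2 = R_Ax - M_A - M₀  [x>a] with R_A=33/16, M_A=11/4 = (33/16)·(24/5) - (11/4) - 11 = -77/20 kN·m
Load 3 — point force P=6 kN at a=6 m (b=L-a=2):
  M_3 = Pb²(3a+b)x/L³ - Pab²/L²  [x≤a] = 6·2²·(3·6+2)·(24/5)/8³ - 6·6·2²/8² = 9/4 kN·m
Load 4 — uniform load w=-15 kN/m over full span:
  M_4 = wLx/2 - wL²/12 - wx²/2 = (-15)·8·(24/5)/2 - (-15)·8²/12 - (-15)·(24/5)²/2 = -176/5 kN·m
Superposition: M = Σ M_i = -424/25 kN·m ≈ -16.960000 kN·m

M(24/5) = -424/25 kN·m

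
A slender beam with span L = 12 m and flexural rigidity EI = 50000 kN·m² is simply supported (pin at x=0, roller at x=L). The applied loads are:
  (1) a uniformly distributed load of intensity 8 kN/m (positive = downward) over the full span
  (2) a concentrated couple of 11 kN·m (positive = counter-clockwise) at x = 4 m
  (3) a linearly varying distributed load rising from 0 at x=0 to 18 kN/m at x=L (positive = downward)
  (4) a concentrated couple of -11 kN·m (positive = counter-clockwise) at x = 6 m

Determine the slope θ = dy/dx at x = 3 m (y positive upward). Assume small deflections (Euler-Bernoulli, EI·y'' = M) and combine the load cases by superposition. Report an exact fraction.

θ(3) = -199447/12000000 rad

Load 1 — uniform load w=8 kN/m over full span:
  θ_1 = -w(L³-6Lx²+4x³)/(24EI) = -8·(12³-6·12·3²+4·3³)/(24·50000) = -99/12500 rad
Load 2 — applied couple M₀=11 kN·m at a=4 m (b=L-a=8):
  θ_2 = (M₀x²/(2L)+C₁)/EI  [x≤a] with C₁=M₀(3b²-L²)/(6L)=22/3 = (11·3²/(2·12)+(22/3))/50000 = 11/48000 rad
Load 3 — triangular load w₀=18 kN/m (0→w₀ over full span):
  θ_3 = -w₀(7L⁴-30L²x²+15x⁴)/(360LEI) = -18·(7·12⁴-30·12²·3²+15·3⁴)/(360·12·50000) = -35829/4000000 rad
Load 4 — applied couple M₀=-11 kN·m at a=6 m (b=L-a=6):
  θ_4 = (M₀x²/(2L)+C₁)/EI  [x≤a] with C₁=M₀(3b²-L²)/(6L)=11/2 = ((-11)·3²/(2·12)+(11/2))/50000 = 11/400000 rad
Superposition: θ = Σ θ_i = -199447/12000000 rad ≈ -0.016621 rad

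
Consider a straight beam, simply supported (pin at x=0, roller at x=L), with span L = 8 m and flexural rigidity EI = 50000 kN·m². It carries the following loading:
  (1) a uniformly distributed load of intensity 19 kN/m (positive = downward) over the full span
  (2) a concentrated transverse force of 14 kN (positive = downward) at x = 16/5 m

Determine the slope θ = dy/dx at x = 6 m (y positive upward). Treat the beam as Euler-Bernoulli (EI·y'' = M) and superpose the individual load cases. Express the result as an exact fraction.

θ(6) = 29779/4687500 rad

Load 1 — uniform load w=19 kN/m over full span:
  θ_1 = -w(L³-6Lx²+4x³)/(24EI) = -19·(8³-6·8·6²+4·6³)/(24·50000) = 209/37500 rad
Load 2 — point force P=14 kN at a=16/5 m (b=L-a=24/5):
  θ_2 = -Pa(2L²-6Lx+3x²+a²)/(6LEI)  [x>a] = -14·(16/5)·(2·8²-6·8·6+3·6²+(16/5)²)/(6·8·50000) = 609/781250 rad
Superposition: θ = Σ θ_i = 29779/4687500 rad ≈ 0.006353 rad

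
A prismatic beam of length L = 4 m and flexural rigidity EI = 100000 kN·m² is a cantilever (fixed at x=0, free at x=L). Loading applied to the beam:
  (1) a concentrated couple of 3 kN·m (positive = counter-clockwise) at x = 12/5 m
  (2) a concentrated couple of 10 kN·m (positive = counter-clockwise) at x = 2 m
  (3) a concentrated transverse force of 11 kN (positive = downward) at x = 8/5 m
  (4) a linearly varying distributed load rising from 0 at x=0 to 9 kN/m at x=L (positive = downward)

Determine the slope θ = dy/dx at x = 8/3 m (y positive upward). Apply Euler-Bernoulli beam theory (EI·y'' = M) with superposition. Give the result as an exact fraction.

θ(8/3) = -4693/8437500 rad

Load 1 — applied couple M₀=3 kN·m at a=12/5 m (b=L-a=8/5):
  θ_1 = M₀a/EI  [x>a] = 3·(12/5)/100000 = 9/125000 rad
Load 2 — applied couple M₀=10 kN·m at a=2 m (b=L-a=2):
  θ_2 = M₀a/EI  [x>a] = 10·2/100000 = 1/5000 rad
Load 3 — point force P=11 kN at a=8/5 m (b=L-a=12/5):
  θ_3 = -Pa²/(2EI)  [x>a] = -11·(8/5)²/(2·100000) = -11/78125 rad
Load 4 — triangular load w₀=9 kN/m (0→w₀ over full span):
  θ_4 = (w₀Lx²/4-w₀L²x/3-w₀x⁴/(24L))/EI = (9·4·(8/3)²/4-9·4²·(8/3)/3-9·(8/3)⁴/(24·4))/100000 = -58/84375 rad
Superposition: θ = Σ θ_i = -4693/8437500 rad ≈ -0.000556 rad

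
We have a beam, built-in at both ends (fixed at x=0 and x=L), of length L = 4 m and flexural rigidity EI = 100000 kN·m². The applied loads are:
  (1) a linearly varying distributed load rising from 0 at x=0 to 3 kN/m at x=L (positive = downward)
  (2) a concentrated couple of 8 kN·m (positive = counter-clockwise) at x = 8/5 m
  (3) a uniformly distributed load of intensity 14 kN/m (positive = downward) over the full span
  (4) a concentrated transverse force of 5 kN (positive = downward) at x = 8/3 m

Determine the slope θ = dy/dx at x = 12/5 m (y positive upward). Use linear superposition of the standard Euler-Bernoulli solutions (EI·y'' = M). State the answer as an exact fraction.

Load 1 — triangular load w₀=3 kN/m (0→w₀ over full span):
  θ_1 = -w₀(2x(L-x)(L-2x)(x+2L)+x²(L-x)²)/(120LEI) = -3·(2·(12/5)·(4-(12/5))·(4-2·(12/5))·((12/5)+2·4)+(12/5)²·(4-(12/5))²)/(120·4·100000) = 6/1953125 rad
Load 2 — applied couple M₀=8 kN·m at a=8/5 m (b=L-a=12/5):
  θ_2 = (R_Ax²/2 - M_Ax - M₀(x-a))/EI  [x>a] with R_A=72/25, M_A=24/25 = ((72/25)·(12/5)²/2 - (24/25)·(12/5) - 8·((12/5)-(8/5)))/100000 = -8/1953125 rad
Load 3 — uniform load w=14 kN/m over full span:
  θ_3 = -wx(L-x)(L-2x)/(12EI) = -14·(12/5)·(4-(12/5))·(4-2·(12/5))/(12·100000) = 14/390625 rad
Load 4 — point force P=5 kN at a=8/3 m (b=L-a=4/3):
  θ_4 = -Pb²x(2aL-(3a+b)x)/(2L³EI)  [x≤a] = -5·(4/3)²·(12/5)·(2·(8/3)·4-(3·(8/3)+(4/3))·(12/5))/(2·4³·100000) = 1/562500 rad
Superposition: θ = Σ θ_i = 2573/70312500 rad ≈ 0.000037 rad

θ(12/5) = 2573/70312500 rad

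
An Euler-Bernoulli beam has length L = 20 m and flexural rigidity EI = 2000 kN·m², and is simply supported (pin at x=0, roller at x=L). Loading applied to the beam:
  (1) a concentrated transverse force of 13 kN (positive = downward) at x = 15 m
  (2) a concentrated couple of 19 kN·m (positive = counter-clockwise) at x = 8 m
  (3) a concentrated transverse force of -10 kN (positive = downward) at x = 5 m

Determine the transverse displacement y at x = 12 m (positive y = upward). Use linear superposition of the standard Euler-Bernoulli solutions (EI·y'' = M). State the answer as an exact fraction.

Load 1 — point force P=13 kN at a=15 m (b=L-a=5):
  y_1 = -Pbx(L²-b²-x²)/(6LEI)  [x≤a] = -13·5·12·(20²-5²-12²)/(6·20·2000) = -3003/4000 m
Load 2 — applied couple M₀=19 kN·m at a=8 m (b=L-a=12):
  y_2 = (M₀x³/(6L)-M₀(x-a)²/2+C₁x)/EI  [x>a] with C₁=M₀(3b²-L²)/(6L)=76/15 = (19·12³/(6·20)-19·(12-8)²/2+(76/15)·12)/2000 = 57/625 m
Load 3 — point force P=-10 kN at a=5 m (b=L-a=15):
  y_3 = -Pa(L-x)(2Lx-a²-x²)/(6LEI)  [x>a] = -(-10)·5·(20-12)·(2·20·12-5²-12²)/(6·20·2000) = 311/600 m
Superposition: y = Σ y_i = -8473/60000 m ≈ -0.141217 m

y(12) = -8473/60000 m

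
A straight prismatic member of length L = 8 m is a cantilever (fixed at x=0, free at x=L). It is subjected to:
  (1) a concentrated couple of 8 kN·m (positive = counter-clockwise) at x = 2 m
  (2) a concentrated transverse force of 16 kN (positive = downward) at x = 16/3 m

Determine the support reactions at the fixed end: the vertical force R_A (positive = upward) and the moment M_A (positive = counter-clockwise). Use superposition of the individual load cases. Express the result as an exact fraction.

R_A = 16 kN, M_A = 232/3 kN·m

Load 1 — applied couple M₀=8 kN·m at a=2 m (b=L-a=6):
  R_A = 0 kN
  M_A = -M₀ = -8 kN·m
Load 2 — point force P=16 kN at a=16/3 m (b=L-a=8/3):
  R_A = P = 16 kN
  M_A = Pa = 16·(16/3) = 256/3 kN·m
Superposition: R_A = 16 kN, M_A = 232/3 kN·m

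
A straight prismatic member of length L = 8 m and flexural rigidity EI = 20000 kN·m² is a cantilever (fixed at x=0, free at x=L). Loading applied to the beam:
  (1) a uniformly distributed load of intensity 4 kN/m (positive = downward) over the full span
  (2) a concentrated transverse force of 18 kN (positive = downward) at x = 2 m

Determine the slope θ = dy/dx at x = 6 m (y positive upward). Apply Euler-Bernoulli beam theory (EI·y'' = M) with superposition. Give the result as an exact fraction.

θ(6) = -93/5000 rad

Load 1 — uniform load w=4 kN/m over full span:
  θ_1 = -wx(x²-3Lx+3L²)/(6EI) = -4·6·(6²-3·8·6+3·8²)/(6·20000) = -21/1250 rad
Load 2 — point force P=18 kN at a=2 m (b=L-a=6):
  θ_2 = -Pa²/(2EI)  [x>a] = -18·2²/(2·20000) = -9/5000 rad
Superposition: θ = Σ θ_i = -93/5000 rad ≈ -0.018600 rad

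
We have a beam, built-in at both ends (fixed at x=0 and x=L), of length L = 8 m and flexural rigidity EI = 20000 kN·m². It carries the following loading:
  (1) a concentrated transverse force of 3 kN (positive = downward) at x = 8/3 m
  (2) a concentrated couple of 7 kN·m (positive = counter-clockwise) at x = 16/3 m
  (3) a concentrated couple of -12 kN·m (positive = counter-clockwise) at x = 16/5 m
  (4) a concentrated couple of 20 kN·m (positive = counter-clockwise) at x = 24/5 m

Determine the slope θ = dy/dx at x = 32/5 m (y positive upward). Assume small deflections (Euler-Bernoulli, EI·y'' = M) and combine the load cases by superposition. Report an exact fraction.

Load 1 — point force P=3 kN at a=8/3 m (b=L-a=16/3):
  θ_1 = Pa²(L-x)(2bL-(3b+a)(L-x))/(2L³EI)  [x>a] = 3·(8/3)²·(8-(32/5))·(2·(16/3)·8-(3·(16/3)+(8/3))·(8-(32/5)))/(2·8³·20000) = 13/140625 rad
Load 2 — applied couple M₀=7 kN·m at a=16/3 m (b=L-a=8/3):
  θ_2 = (R_Ax²/2 - M_Ax - M₀(x-a))/EI  [x>a] with R_A=7/6, M_A=7/3 = ((7/6)·(32/5)²/2 - (7/3)·(32/5) - 7·((32/5)-(16/3)))/20000 = 7/93750 rad
Load 3 — applied couple M₀=-12 kN·m at a=16/5 m (b=L-a=24/5):
  θ_3 = (R_Ax²/2 - M_Ax - M₀(x-a))/EI  [x>a] with R_A=-54/25, M_A=-36/25 = ((-54/25)·(32/5)²/2 - (-36/25)·(32/5) - (-12)·((32/5)-(16/5)))/20000 = 66/390625 rad
Load 4 — applied couple M₀=20 kN·m at a=24/5 m (b=L-a=16/5):
  θ_4 = (R_Ax²/2 - M_Ax - M₀(x-a))/EI  [x>a] with R_A=18/5, M_A=32/5 = ((18/5)·(32/5)²/2 - (32/5)·(32/5) - 20·((32/5)-(24/5)))/20000 = 3/78125 rad
Superposition: θ = Σ θ_i = 2633/7031250 rad ≈ 0.000374 rad

θ(32/5) = 2633/7031250 rad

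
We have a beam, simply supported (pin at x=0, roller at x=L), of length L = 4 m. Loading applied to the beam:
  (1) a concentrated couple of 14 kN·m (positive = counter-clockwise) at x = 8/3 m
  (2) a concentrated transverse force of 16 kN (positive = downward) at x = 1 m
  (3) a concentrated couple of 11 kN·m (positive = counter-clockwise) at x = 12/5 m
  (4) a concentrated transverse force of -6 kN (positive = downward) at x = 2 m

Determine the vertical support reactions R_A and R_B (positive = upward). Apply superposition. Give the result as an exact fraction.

Load 1 — applied couple M₀=14 kN·m at a=8/3 m (b=L-a=4/3):
  R_A = M₀/L = 14/4 = 7/2 kN
  R_B = -M₀/L = -14/4 = -7/2 kN
Load 2 — point force P=16 kN at a=1 m (b=L-a=3):
  R_A = Pb/L = 16·3/4 = 12 kN
  R_B = Pa/L = 16·1/4 = 4 kN
Load 3 — applied couple M₀=11 kN·m at a=12/5 m (b=L-a=8/5):
  R_A = M₀/L = 11/4 kN
  R_B = -M₀/L = -11/4 kN
Load 4 — point force P=-6 kN at a=2 m (b=L-a=2):
  R_A = Pb/L = (-6)·2/4 = -3 kN
  R_B = Pa/L = (-6)·2/4 = -3 kN
Superposition: R_A = 61/4 kN, R_B = -21/4 kN

R_A = 61/4 kN, R_B = -21/4 kN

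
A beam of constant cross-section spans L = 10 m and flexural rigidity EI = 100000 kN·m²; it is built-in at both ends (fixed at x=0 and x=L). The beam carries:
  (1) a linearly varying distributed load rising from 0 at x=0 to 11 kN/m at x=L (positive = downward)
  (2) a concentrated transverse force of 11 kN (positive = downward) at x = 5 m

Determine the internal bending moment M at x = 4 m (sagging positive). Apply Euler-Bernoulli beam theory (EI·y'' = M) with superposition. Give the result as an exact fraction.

M(4) = 517/20 kN·m

Load 1 — triangular load w₀=11 kN/m (0→w₀ over full span):
  M_1 = 3w₀Lx/20 - w₀L²/30 - w₀x³/(6L) = 3·11·10·4/20 - 11·10²/30 - 11·4³/(6·10) = 88/5 kN·m
Load 2 — point force P=11 kN at a=5 m (b=L-a=5):
  M_2 = Pb²(3a+b)x/L³ - Pab²/L²  [x≤a] = 11·5²·(3·5+5)·4/10³ - 11·5·5²/10² = 33/4 kN·m
Superposition: M = Σ M_i = 517/20 kN·m ≈ 25.850000 kN·m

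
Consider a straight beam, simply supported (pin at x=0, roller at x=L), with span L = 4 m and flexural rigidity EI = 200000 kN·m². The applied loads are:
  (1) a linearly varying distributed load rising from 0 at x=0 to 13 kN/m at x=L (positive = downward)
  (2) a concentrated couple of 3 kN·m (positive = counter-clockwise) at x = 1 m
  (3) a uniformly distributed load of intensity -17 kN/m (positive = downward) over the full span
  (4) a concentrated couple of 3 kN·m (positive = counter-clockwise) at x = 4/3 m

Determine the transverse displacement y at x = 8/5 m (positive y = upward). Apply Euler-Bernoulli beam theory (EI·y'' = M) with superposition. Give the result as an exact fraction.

Load 1 — triangular load w₀=13 kN/m (0→w₀ over full span):
  y_1 = -w₀x(7L⁴-10L²x²+3x⁴)/(360LEI) = -13·(8/5)·(7·4⁴-10·4²·(8/5)²+3·(8/5)⁴)/(360·4·200000) = -14833/146484375 m
Load 2 — applied couple M₀=3 kN·m at a=1 m (b=L-a=3):
  y_2 = (M₀x³/(6L)-M₀(x-a)²/2+C₁x)/EI  [x>a] with C₁=M₀(3b²-L²)/(6L)=11/8 = (3·(8/5)³/(6·4)-3·((8/5)-1)²/2+(11/8)·(8/5))/200000 = 543/50000000 m
Load 3 — uniform load w=-17 kN/m over full span:
  y_3 = -wx(L³-2Lx²+x³)/(24EI) = -(-17)·(8/5)·(4³-2·4·(8/5)²+(8/5)³)/(24·200000) = 527/1953125 m
Load 4 — applied couple M₀=3 kN·m at a=4/3 m (b=L-a=8/3):
  y_4 = (M₀x³/(6L)-M₀(x-a)²/2+C₁x)/EI  [x>a] with C₁=M₀(3b²-L²)/(6L)=2/3 = (3·(8/5)³/(6·4)-3·((8/5)-(4/3))²/2+(2/3)·(8/5))/200000 = 23/3125000 m
Superposition: y = Σ y_i = 3502201/18750000000 m ≈ 0.000187 m

y(8/5) = 3502201/18750000000 m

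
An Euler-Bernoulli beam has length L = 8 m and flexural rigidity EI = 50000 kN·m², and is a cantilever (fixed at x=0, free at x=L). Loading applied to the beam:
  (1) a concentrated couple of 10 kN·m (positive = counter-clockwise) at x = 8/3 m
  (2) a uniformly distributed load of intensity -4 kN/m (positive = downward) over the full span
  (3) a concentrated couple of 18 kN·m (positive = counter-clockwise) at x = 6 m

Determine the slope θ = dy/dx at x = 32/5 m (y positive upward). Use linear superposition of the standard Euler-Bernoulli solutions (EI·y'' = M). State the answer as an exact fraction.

θ(32/5) = 44369/4687500 rad

Load 1 — applied couple M₀=10 kN·m at a=8/3 m (b=L-a=16/3):
  θ_1 = M₀a/EI  [x>a] = 10·(8/3)/50000 = 1/1875 rad
Load 2 — uniform load w=-4 kN/m over full span:
  θ_2 = -wx(x²-3Lx+3L²)/(6EI) = -(-4)·(32/5)·((32/5)²-3·8·(32/5)+3·8²)/(6·50000) = 7936/1171875 rad
Load 3 — applied couple M₀=18 kN·m at a=6 m (b=L-a=2):
  θ_3 = M₀a/EI  [x>a] = 18·6/50000 = 27/12500 rad
Superposition: θ = Σ θ_i = 44369/4687500 rad ≈ 0.009465 rad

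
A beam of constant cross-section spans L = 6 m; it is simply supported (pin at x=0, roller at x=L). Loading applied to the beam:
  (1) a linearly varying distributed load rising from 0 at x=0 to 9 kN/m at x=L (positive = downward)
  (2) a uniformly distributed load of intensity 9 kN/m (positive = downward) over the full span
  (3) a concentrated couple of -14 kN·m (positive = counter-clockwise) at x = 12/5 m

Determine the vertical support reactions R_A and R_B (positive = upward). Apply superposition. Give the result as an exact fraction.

Load 1 — triangular load w₀=9 kN/m (0→w₀ over full span):
  R_A = w₀L/6 = 9·6/6 = 9 kN
  R_B = w₀L/3 = 9·6/3 = 18 kN
Load 2 — uniform load w=9 kN/m over full span:
  R_A = wL/2 = 9·6/2 = 27 kN
  R_B = wL/2 = 9·6/2 = 27 kN
Load 3 — applied couple M₀=-14 kN·m at a=12/5 m (b=L-a=18/5):
  R_A = M₀/L = (-14)/6 = -7/3 kN
  R_B = -M₀/L = -(-14)/6 = 7/3 kN
Superposition: R_A = 101/3 kN, R_B = 142/3 kN

R_A = 101/3 kN, R_B = 142/3 kN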